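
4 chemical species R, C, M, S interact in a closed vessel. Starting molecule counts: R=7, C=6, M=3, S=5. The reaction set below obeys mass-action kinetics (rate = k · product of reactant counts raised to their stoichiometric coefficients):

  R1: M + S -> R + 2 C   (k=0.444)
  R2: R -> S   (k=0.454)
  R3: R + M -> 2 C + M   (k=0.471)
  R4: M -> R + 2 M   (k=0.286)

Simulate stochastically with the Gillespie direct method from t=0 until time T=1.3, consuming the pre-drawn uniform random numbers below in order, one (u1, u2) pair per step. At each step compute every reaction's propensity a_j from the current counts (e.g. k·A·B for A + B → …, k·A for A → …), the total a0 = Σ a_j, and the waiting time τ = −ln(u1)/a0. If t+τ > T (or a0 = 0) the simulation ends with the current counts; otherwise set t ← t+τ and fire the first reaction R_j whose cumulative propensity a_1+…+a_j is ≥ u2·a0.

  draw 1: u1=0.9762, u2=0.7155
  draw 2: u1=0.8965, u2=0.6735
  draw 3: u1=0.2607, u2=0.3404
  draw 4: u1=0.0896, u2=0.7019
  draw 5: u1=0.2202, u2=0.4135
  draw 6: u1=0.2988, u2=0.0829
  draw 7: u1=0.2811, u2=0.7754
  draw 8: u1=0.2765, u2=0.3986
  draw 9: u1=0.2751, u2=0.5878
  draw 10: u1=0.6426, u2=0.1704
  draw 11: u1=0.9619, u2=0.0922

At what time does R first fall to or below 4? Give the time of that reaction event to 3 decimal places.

t=0.000: R=7 C=6 M=3 S=5
Draw 1: a1=6.660, a2=3.178, a3=9.891, a4=0.858, a0=20.587; τ=−ln(0.9762)/20.587=0.001 → t=0.001; u2·a0=0.7155·20.587=14.730; a1+a2=9.838 < 14.730 ≤ a1+…+a3=19.729 → R3 fires; R=6 C=8 M=3 S=5
Draw 2: a1=6.660, a2=2.724, a3=8.478, a4=0.858, a0=18.720; τ=−ln(0.8965)/18.720=0.006 → t=0.007; u2·a0=0.6735·18.720=12.608; a1+a2=9.384 < 12.608 ≤ a1+…+a3=17.862 → R3 fires; R=5 C=10 M=3 S=5
Draw 3: a1=6.660, a2=2.270, a3=7.065, a4=0.858, a0=16.853; τ=−ln(0.2607)/16.853=0.080 → t=0.087; u2·a0=0.3404·16.853=5.737 ≤ a1=6.660 → R1 fires; R=6 C=12 M=2 S=4
Draw 4: a1=3.552, a2=2.724, a3=5.652, a4=0.572, a0=12.500; τ=−ln(0.0896)/12.500=0.193 → t=0.280; u2·a0=0.7019·12.500=8.774; a1+a2=6.276 < 8.774 ≤ a1+…+a3=11.928 → R3 fires; R=5 C=14 M=2 S=4
Draw 5: a1=3.552, a2=2.270, a3=4.710, a4=0.572, a0=11.104; τ=−ln(0.2202)/11.104=0.136 → t=0.416; u2·a0=0.4135·11.104=4.592; a1=3.552 < 4.592 ≤ a1+a2=5.822 → R2 fires; R=4 C=14 M=2 S=5
Draw 6: a1=4.440, a2=1.816, a3=3.768, a4=0.572, a0=10.596; τ=−ln(0.2988)/10.596=0.114 → t=0.530; u2·a0=0.0829·10.596=0.878 ≤ a1=4.440 → R1 fires; R=5 C=16 M=1 S=4
Draw 7: a1=1.776, a2=2.270, a3=2.355, a4=0.286, a0=6.687; τ=−ln(0.2811)/6.687=0.190 → t=0.720; u2·a0=0.7754·6.687=5.185; a1+a2=4.046 < 5.185 ≤ a1+…+a3=6.401 → R3 fires; R=4 C=18 M=1 S=4
Draw 8: a1=1.776, a2=1.816, a3=1.884, a4=0.286, a0=5.762; τ=−ln(0.2765)/5.762=0.223 → t=0.943; u2·a0=0.3986·5.762=2.297; a1=1.776 < 2.297 ≤ a1+a2=3.592 → R2 fires; R=3 C=18 M=1 S=5
Draw 9: a1=2.220, a2=1.362, a3=1.413, a4=0.286, a0=5.281; τ=−ln(0.2751)/5.281=0.244 → t=1.187; u2·a0=0.5878·5.281=3.104; a1=2.220 < 3.104 ≤ a1+a2=3.582 → R2 fires; R=2 C=18 M=1 S=6
Draw 10: a1=2.664, a2=0.908, a3=0.942, a4=0.286, a0=4.800; τ=−ln(0.6426)/4.800=0.092 → t=1.279; u2·a0=0.1704·4.800=0.818 ≤ a1=2.664 → R1 fires; R=3 C=20 M=0 S=5
Draw 11: a1=0.000, a2=1.362, a3=0.000, a4=0.000, a0=1.362; τ=−ln(0.9619)/1.362=0.029 → t=1.308 > T=1.3: stop.
R first becomes ≤ 4 when it reaches 4 at the event at t=0.416.

Threshold first reached at t = 0.416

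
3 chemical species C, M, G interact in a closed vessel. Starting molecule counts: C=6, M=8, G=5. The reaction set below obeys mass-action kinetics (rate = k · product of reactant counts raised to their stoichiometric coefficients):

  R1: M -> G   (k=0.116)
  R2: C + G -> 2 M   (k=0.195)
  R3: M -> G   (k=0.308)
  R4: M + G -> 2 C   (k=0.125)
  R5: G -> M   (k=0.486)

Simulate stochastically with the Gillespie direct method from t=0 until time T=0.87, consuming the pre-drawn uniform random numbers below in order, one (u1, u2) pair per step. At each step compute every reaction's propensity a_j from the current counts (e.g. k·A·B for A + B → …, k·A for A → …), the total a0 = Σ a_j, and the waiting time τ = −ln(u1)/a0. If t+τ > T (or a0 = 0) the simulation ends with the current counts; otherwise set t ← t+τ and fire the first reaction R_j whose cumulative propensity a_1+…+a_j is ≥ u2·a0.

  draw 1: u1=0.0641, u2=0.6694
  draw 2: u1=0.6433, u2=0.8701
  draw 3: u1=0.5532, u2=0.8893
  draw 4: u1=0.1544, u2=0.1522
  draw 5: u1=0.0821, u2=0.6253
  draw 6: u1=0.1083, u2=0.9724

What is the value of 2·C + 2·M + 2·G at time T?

Value at T = 38

Check how each reaction changes W = 2·C + 2·M + 2·G (weight of products minus weight of reactants):
R1: M -> G: (2·1) − (2·1) = 2 − 2 = 0
R2: C + G -> 2 M: (2·2) − (2·1 + 2·1) = 4 − 4 = 0
R3: M -> G: (2·1) − (2·1) = 2 − 2 = 0
R4: M + G -> 2 C: (2·2) − (2·1 + 2·1) = 4 − 4 = 0
R5: G -> M: (2·1) − (2·1) = 2 − 2 = 0
Every reaction leaves W unchanged, so W is conserved and no simulation is needed: W(T) = W(0) = 2·6 + 2·8 + 2·5 = 38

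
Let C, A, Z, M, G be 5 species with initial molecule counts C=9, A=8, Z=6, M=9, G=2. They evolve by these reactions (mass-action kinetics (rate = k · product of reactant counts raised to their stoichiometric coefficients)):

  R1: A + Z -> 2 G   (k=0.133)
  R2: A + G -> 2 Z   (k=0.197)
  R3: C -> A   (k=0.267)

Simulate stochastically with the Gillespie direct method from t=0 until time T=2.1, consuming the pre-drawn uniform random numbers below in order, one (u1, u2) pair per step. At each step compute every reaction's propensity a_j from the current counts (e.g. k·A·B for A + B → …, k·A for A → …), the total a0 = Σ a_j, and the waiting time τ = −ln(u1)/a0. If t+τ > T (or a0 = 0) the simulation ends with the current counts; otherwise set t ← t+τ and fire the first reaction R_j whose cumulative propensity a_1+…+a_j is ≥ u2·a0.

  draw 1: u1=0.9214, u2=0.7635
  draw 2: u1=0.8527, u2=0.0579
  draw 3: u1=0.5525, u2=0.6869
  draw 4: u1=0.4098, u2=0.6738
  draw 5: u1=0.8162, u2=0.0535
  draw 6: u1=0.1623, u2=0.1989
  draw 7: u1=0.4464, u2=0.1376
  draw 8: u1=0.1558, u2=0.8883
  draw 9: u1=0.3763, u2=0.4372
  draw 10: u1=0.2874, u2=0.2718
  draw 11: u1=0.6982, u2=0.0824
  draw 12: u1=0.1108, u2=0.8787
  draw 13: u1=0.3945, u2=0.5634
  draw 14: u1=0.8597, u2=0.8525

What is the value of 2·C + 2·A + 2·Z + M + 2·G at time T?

Check how each reaction changes W = 2·C + 2·A + 2·Z + M + 2·G (weight of products minus weight of reactants):
R1: A + Z -> 2 G: (2·2) − (2·1 + 2·1) = 4 − 4 = 0
R2: A + G -> 2 Z: (2·2) − (2·1 + 2·1) = 4 − 4 = 0
R3: C -> A: (2·1) − (2·1) = 2 − 2 = 0
Every reaction leaves W unchanged, so W is conserved and no simulation is needed: W(T) = W(0) = 2·9 + 2·8 + 2·6 + 9 + 2·2 = 59

Value at T = 59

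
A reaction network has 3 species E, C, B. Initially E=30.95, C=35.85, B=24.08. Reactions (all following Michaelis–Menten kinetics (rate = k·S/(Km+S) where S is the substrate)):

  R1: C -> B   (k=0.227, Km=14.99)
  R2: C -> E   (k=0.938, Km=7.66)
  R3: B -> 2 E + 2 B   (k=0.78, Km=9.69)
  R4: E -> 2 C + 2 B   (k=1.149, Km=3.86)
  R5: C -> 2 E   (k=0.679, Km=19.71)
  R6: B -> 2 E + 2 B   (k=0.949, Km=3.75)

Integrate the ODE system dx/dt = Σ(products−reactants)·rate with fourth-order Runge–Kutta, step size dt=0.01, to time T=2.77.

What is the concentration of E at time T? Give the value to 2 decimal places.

E at T = 40.57

RK4 with dt=0.01: 277 steps to T=2.77. Trajectory (selected grid times):
t=0.00: E=30.95 C=35.85 B=24.08
t=0.31: E=32.00 C=36.06 B=25.19
t=0.62: E=33.06 C=36.27 B=26.31
t=0.92: E=34.09 C=36.48 B=27.40
t=1.23: E=35.16 C=36.69 B=28.53
t=1.54: E=36.24 C=36.90 B=29.67
t=1.85: E=37.32 C=37.12 B=30.80
t=2.15: E=38.38 C=37.33 B=31.91
t=2.46: E=39.47 C=37.55 B=33.06
t=2.77: E=40.57 C=37.77 B=34.21
Read off E at T=2.77: 40.57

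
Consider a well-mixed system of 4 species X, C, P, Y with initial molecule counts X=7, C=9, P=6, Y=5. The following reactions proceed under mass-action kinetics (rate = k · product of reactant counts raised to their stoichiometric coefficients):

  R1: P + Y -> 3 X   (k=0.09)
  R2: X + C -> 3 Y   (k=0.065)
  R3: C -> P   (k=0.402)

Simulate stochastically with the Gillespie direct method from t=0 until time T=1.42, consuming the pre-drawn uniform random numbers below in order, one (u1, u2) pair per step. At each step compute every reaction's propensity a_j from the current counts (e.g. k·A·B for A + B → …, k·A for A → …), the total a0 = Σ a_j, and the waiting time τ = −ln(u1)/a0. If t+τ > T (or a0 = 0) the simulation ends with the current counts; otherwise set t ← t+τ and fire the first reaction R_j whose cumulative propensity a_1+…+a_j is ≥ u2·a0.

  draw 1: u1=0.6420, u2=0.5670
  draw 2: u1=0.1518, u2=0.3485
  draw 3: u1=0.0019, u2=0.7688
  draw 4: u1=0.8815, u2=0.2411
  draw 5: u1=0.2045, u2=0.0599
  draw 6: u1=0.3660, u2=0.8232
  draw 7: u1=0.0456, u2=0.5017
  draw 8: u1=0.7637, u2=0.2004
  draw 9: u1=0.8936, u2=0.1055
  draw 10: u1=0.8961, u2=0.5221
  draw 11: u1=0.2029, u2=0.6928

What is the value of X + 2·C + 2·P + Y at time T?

Check how each reaction changes W = X + 2·C + 2·P + Y (weight of products minus weight of reactants):
R1: P + Y -> 3 X: (1·3) − (2·1 + 1·1) = 3 − 3 = 0
R2: X + C -> 3 Y: (1·3) − (1·1 + 2·1) = 3 − 3 = 0
R3: C -> P: (2·1) − (2·1) = 2 − 2 = 0
Every reaction leaves W unchanged, so W is conserved and no simulation is needed: W(T) = W(0) = 7 + 2·9 + 2·6 + 5 = 42

Value at T = 42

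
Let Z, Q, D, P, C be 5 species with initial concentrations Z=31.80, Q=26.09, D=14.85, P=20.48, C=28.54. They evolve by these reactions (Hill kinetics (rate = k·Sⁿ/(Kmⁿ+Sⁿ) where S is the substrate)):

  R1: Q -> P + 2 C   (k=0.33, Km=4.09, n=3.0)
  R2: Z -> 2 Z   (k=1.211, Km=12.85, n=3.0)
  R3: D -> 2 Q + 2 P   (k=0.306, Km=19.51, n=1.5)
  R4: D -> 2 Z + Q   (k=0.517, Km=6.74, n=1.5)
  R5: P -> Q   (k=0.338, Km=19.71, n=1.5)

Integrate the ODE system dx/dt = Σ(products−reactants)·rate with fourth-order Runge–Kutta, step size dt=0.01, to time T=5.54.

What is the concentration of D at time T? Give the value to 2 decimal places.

D at T = 12.12

RK4 with dt=0.01: 554 steps to T=5.54. Trajectory (selected grid times):
t=0.00: Z=31.80 Q=26.09 D=14.85 P=20.48 C=28.54
t=0.62: Z=33.00 Q=26.39 D=14.53 P=20.73 C=28.95
t=1.23: Z=34.17 Q=26.68 D=14.22 P=20.96 C=29.35
t=1.85: Z=35.37 Q=26.97 D=13.91 P=21.20 C=29.76
t=2.46: Z=36.54 Q=27.25 D=13.60 P=21.43 C=30.16
t=3.08: Z=37.74 Q=27.53 D=13.30 P=21.66 C=30.57
t=3.69: Z=38.91 Q=27.81 D=13.00 P=21.88 C=30.97
t=4.31: Z=40.10 Q=28.08 D=12.70 P=22.11 C=31.37
t=4.92: Z=41.27 Q=28.35 D=12.41 P=22.32 C=31.78
t=5.54: Z=42.46 Q=28.61 D=12.12 P=22.54 C=32.18
Read off D at T=5.54: 12.12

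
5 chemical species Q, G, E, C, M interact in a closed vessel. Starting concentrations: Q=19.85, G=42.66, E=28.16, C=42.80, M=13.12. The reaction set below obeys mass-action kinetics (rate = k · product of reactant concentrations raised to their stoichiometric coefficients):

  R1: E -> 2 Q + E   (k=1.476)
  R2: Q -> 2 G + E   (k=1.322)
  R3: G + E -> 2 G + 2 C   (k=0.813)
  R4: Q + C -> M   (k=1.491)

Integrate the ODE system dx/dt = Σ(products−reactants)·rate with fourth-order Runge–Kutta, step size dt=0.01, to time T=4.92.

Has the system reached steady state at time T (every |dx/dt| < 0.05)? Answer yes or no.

RK4 with dt=0.01: 492 steps to T=4.92. Trajectory (selected grid times):
t=0.00: Q=19.85 G=42.66 E=28.16 C=42.80 M=13.12
t=0.55: Q=0.00 G=71.90 E=0.00 C=78.51 M=34.45
t=1.09: Q=0.00 G=71.90 E=0.00 C=78.51 M=34.45
t=1.64: Q=0.00 G=71.90 E=0.00 C=78.51 M=34.45
t=2.19: Q=0.00 G=71.90 E=0.00 C=78.51 M=34.45
t=2.73: Q=0.00 G=71.90 E=0.00 C=78.51 M=34.45
t=3.28: Q=0.00 G=71.90 E=0.00 C=78.51 M=34.45
t=3.83: Q=0.00 G=71.90 E=0.00 C=78.51 M=34.45
t=4.37: Q=0.00 G=71.90 E=0.00 C=78.51 M=34.45
t=4.92: Q=0.00 G=71.90 E=0.00 C=78.51 M=34.45
Rates at T: R1=0.0000, R2=0.0000, R3=0.0000, R4=0.0000
dx/dt at T (Σ net stoichiometry × rate): Q=-0.0000, G=+0.0000, E=-0.0000, C=+0.0000, M=+0.0000
Largest |dx/dt| is |+0.0000| (C) < 0.05 → steady.

Steady state at T: yes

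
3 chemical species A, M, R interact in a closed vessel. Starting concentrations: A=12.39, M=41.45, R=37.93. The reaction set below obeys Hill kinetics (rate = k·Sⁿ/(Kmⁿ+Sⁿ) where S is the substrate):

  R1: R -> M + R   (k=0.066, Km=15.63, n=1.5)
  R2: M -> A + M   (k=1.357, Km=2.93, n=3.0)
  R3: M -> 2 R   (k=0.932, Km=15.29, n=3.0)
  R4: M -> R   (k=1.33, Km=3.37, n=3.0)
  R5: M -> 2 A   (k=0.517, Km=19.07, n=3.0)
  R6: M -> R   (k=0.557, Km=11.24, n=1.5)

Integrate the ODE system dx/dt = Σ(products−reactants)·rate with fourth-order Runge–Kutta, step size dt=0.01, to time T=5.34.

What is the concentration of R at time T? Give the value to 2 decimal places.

RK4 with dt=0.01: 534 steps to T=5.34. Trajectory (selected grid times):
t=0.00: A=12.39 M=41.45 R=37.93
t=0.59: A=13.74 M=39.61 R=40.04
t=1.19: A=15.11 M=37.75 R=42.18
t=1.78: A=16.45 M=35.94 R=44.28
t=2.37: A=17.77 M=34.14 R=46.35
t=2.97: A=19.11 M=32.33 R=48.45
t=3.56: A=20.41 M=30.56 R=50.49
t=4.15: A=21.69 M=28.82 R=52.51
t=4.75: A=22.97 M=27.08 R=54.53
t=5.34: A=24.21 M=25.39 R=56.49
Read off R at T=5.34: 56.49

R at T = 56.49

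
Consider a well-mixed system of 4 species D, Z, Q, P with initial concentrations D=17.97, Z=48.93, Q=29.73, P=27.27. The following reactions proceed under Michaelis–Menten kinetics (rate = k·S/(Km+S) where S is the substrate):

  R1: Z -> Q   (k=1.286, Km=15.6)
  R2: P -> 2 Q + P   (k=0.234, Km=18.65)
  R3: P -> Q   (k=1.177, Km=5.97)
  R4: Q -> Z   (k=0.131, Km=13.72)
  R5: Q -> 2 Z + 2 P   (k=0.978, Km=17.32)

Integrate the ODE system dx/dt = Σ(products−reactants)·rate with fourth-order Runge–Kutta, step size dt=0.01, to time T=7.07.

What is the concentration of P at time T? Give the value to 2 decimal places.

RK4 with dt=0.01: 707 steps to T=7.07. Trajectory (selected grid times):
t=0.00: D=17.97 Z=48.93 Q=29.73 P=27.27
t=0.79: D=17.97 Z=49.21 Q=30.92 P=27.49
t=1.57: D=17.97 Z=49.51 Q=32.09 P=27.72
t=2.36: D=17.97 Z=49.82 Q=33.27 P=27.96
t=3.14: D=17.97 Z=50.13 Q=34.44 P=28.22
t=3.93: D=17.97 Z=50.47 Q=35.61 P=28.48
t=4.71: D=17.97 Z=50.81 Q=36.77 P=28.75
t=5.50: D=17.97 Z=51.16 Q=37.94 P=29.04
t=6.28: D=17.97 Z=51.52 Q=39.09 P=29.33
t=7.07: D=17.97 Z=51.89 Q=40.26 P=29.63
Read off P at T=7.07: 29.63

P at T = 29.63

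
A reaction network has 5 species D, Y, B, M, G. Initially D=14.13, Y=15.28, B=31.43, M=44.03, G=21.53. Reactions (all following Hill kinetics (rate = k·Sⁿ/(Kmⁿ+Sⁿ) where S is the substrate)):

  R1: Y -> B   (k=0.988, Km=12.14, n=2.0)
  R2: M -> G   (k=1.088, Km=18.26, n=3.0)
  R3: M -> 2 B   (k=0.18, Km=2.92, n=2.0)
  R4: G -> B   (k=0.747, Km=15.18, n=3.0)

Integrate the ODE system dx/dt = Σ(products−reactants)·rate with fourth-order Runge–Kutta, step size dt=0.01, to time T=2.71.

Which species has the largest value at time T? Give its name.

RK4 with dt=0.01: 271 steps to T=2.71. Trajectory (selected grid times):
t=0.00: D=14.13 Y=15.28 B=31.43 M=44.03 G=21.53
t=0.30: D=14.13 Y=15.10 B=31.88 M=43.67 G=21.67
t=0.60: D=14.13 Y=14.92 B=32.34 M=43.31 G=21.80
t=0.90: D=14.13 Y=14.74 B=32.79 M=42.96 G=21.94
t=1.20: D=14.13 Y=14.57 B=33.24 M=42.60 G=22.07
t=1.51: D=14.13 Y=14.39 B=33.71 M=42.23 G=22.21
t=1.81: D=14.13 Y=14.21 B=34.16 M=41.88 G=22.34
t=2.11: D=14.13 Y=14.04 B=34.61 M=41.52 G=22.47
t=2.41: D=14.13 Y=13.88 B=35.06 M=41.17 G=22.60
t=2.71: D=14.13 Y=13.71 B=35.50 M=40.81 G=22.73
At T=2.71: D=14.13 Y=13.71 B=35.50 M=40.81 G=22.73; the largest is M.

Dominant species at T: M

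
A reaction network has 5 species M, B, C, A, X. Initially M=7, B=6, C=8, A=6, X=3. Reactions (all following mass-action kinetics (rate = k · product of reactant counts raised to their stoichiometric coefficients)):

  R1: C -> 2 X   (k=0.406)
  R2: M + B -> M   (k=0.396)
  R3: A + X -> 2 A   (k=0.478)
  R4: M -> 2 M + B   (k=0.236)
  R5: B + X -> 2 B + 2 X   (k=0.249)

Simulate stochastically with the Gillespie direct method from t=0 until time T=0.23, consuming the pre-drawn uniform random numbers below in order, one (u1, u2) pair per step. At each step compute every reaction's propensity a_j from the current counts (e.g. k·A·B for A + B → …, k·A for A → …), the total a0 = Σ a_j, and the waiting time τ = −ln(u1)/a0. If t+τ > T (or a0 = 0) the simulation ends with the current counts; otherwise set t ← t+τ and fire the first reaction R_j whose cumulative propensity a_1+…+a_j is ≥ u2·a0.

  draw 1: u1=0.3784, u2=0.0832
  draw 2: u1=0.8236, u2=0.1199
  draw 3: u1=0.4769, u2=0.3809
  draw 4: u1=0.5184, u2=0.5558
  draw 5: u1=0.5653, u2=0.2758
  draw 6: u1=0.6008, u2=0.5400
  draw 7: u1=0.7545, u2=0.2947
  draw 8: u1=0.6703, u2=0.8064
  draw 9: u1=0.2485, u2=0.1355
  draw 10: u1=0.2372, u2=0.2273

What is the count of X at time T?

X at T = 4

t=0.000: M=7 B=6 C=8 A=6 X=3
Draw 1: a1=3.248, a2=16.632, a3=8.604, a4=1.652, a5=4.482, a0=34.618; τ=−ln(0.3784)/34.618=0.028 → t=0.028; u2·a0=0.0832·34.618=2.880 ≤ a1=3.248 → R1 fires; M=7 B=6 C=7 A=6 X=5
Draw 2: a1=2.842, a2=16.632, a3=14.340, a4=1.652, a5=7.470, a0=42.936; τ=−ln(0.8236)/42.936=0.005 → t=0.033; u2·a0=0.1199·42.936=5.148; a1=2.842 < 5.148 ≤ a1+a2=19.474 → R2 fires; M=7 B=5 C=7 A=6 X=5
Draw 3: a1=2.842, a2=13.860, a3=14.340, a4=1.652, a5=6.225, a0=38.919; τ=−ln(0.4769)/38.919=0.019 → t=0.052; u2·a0=0.3809·38.919=14.824; a1=2.842 < 14.824 ≤ a1+a2=16.702 → R2 fires; M=7 B=4 C=7 A=6 X=5
Draw 4: a1=2.842, a2=11.088, a3=14.340, a4=1.652, a5=4.980, a0=34.902; τ=−ln(0.5184)/34.902=0.019 → t=0.070; u2·a0=0.5558·34.902=19.399; a1+a2=13.930 < 19.399 ≤ a1+…+a3=28.270 → R3 fires; M=7 B=4 C=7 A=7 X=4
Draw 5: a1=2.842, a2=11.088, a3=13.384, a4=1.652, a5=3.984, a0=32.950; τ=−ln(0.5653)/32.950=0.017 → t=0.088; u2·a0=0.2758·32.950=9.088; a1=2.842 < 9.088 ≤ a1+a2=13.930 → R2 fires; M=7 B=3 C=7 A=7 X=4
Draw 6: a1=2.842, a2=8.316, a3=13.384, a4=1.652, a5=2.988, a0=29.182; τ=−ln(0.6008)/29.182=0.017 → t=0.105; u2·a0=0.5400·29.182=15.758; a1+a2=11.158 < 15.758 ≤ a1+…+a3=24.542 → R3 fires; M=7 B=3 C=7 A=8 X=3
Draw 7: a1=2.842, a2=8.316, a3=11.472, a4=1.652, a5=2.241, a0=26.523; τ=−ln(0.7545)/26.523=0.011 → t=0.116; u2·a0=0.2947·26.523=7.816; a1=2.842 < 7.816 ≤ a1+a2=11.158 → R2 fires; M=7 B=2 C=7 A=8 X=3
Draw 8: a1=2.842, a2=5.544, a3=11.472, a4=1.652, a5=1.494, a0=23.004; τ=−ln(0.6703)/23.004=0.017 → t=0.133; u2·a0=0.8064·23.004=18.550; a1+a2=8.386 < 18.550 ≤ a1+…+a3=19.858 → R3 fires; M=7 B=2 C=7 A=9 X=2
Draw 9: a1=2.842, a2=5.544, a3=8.604, a4=1.652, a5=0.996, a0=19.638; τ=−ln(0.2485)/19.638=0.071 → t=0.204; u2·a0=0.1355·19.638=2.661 ≤ a1=2.842 → R1 fires; M=7 B=2 C=6 A=9 X=4
Draw 10: a1=2.436, a2=5.544, a3=17.208, a4=1.652, a5=1.992, a0=28.832; τ=−ln(0.2372)/28.832=0.050 → t=0.254 > T=0.23: stop.
Read off X at T=0.23: 4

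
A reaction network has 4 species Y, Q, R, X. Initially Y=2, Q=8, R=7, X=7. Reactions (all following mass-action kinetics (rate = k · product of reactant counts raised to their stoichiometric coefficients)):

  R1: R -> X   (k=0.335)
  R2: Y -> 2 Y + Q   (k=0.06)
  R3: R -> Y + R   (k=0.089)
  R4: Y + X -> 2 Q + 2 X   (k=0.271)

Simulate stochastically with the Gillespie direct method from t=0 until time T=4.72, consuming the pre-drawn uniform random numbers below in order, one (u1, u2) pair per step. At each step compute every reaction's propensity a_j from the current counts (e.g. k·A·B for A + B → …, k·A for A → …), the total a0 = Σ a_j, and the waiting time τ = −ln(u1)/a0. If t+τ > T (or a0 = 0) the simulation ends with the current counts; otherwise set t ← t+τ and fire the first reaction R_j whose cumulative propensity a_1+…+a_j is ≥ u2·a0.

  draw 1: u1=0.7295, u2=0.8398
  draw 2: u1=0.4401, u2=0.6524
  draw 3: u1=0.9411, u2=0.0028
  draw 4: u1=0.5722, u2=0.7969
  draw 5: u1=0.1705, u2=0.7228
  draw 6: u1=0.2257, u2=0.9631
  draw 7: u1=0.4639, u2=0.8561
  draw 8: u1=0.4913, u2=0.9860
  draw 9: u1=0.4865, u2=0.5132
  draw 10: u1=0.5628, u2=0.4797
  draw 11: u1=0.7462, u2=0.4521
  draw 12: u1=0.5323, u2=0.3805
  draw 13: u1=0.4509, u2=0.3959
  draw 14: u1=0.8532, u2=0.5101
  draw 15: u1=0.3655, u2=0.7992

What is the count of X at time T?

X at T = 18

t=0.000: Y=2 Q=8 R=7 X=7
Draw 1: a1=2.345, a2=0.120, a3=0.623, a4=3.794, a0=6.882; τ=−ln(0.7295)/6.882=0.046 → t=0.046; u2·a0=0.8398·6.882=5.780; a1+…+a3=3.088 < 5.780 ≤ a1+…+a4=6.882 → R4 fires; Y=1 Q=10 R=7 X=8
Draw 2: a1=2.345, a2=0.060, a3=0.623, a4=2.168, a0=5.196; τ=−ln(0.4401)/5.196=0.158 → t=0.204; u2·a0=0.6524·5.196=3.390; a1+…+a3=3.028 < 3.390 ≤ a1+…+a4=5.196 → R4 fires; Y=0 Q=12 R=7 X=9
Draw 3: a1=2.345, a2=0.000, a3=0.623, a4=0.000, a0=2.968; τ=−ln(0.9411)/2.968=0.020 → t=0.224; u2·a0=0.0028·2.968=0.008 ≤ a1=2.345 → R1 fires; Y=0 Q=12 R=6 X=10
Draw 4: a1=2.010, a2=0.000, a3=0.534, a4=0.000, a0=2.544; τ=−ln(0.5722)/2.544=0.219 → t=0.444; u2·a0=0.7969·2.544=2.027; a1+a2=2.010 < 2.027 ≤ a1+…+a3=2.544 → R3 fires; Y=1 Q=12 R=6 X=10
Draw 5: a1=2.010, a2=0.060, a3=0.534, a4=2.710, a0=5.314; τ=−ln(0.1705)/5.314=0.333 → t=0.777; u2·a0=0.7228·5.314=3.841; a1+…+a3=2.604 < 3.841 ≤ a1+…+a4=5.314 → R4 fires; Y=0 Q=14 R=6 X=11
Draw 6: a1=2.010, a2=0.000, a3=0.534, a4=0.000, a0=2.544; τ=−ln(0.2257)/2.544=0.585 → t=1.362; u2·a0=0.9631·2.544=2.450; a1+a2=2.010 < 2.450 ≤ a1+…+a3=2.544 → R3 fires; Y=1 Q=14 R=6 X=11
Draw 7: a1=2.010, a2=0.060, a3=0.534, a4=2.981, a0=5.585; τ=−ln(0.4639)/5.585=0.138 → t=1.499; u2·a0=0.8561·5.585=4.781; a1+…+a3=2.604 < 4.781 ≤ a1+…+a4=5.585 → R4 fires; Y=0 Q=16 R=6 X=12
Draw 8: a1=2.010, a2=0.000, a3=0.534, a4=0.000, a0=2.544; τ=−ln(0.4913)/2.544=0.279 → t=1.779; u2·a0=0.9860·2.544=2.508; a1+a2=2.010 < 2.508 ≤ a1+…+a3=2.544 → R3 fires; Y=1 Q=16 R=6 X=12
Draw 9: a1=2.010, a2=0.060, a3=0.534, a4=3.252, a0=5.856; τ=−ln(0.4865)/5.856=0.123 → t=1.902; u2·a0=0.5132·5.856=3.005; a1+…+a3=2.604 < 3.005 ≤ a1+…+a4=5.856 → R4 fires; Y=0 Q=18 R=6 X=13
Draw 10: a1=2.010, a2=0.000, a3=0.534, a4=0.000, a0=2.544; τ=−ln(0.5628)/2.544=0.226 → t=2.128; u2·a0=0.4797·2.544=1.220 ≤ a1=2.010 → R1 fires; Y=0 Q=18 R=5 X=14
Draw 11: a1=1.675, a2=0.000, a3=0.445, a4=0.000, a0=2.120; τ=−ln(0.7462)/2.120=0.138 → t=2.266; u2·a0=0.4521·2.120=0.958 ≤ a1=1.675 → R1 fires; Y=0 Q=18 R=4 X=15
Draw 12: a1=1.340, a2=0.000, a3=0.356, a4=0.000, a0=1.696; τ=−ln(0.5323)/1.696=0.372 → t=2.637; u2·a0=0.3805·1.696=0.645 ≤ a1=1.340 → R1 fires; Y=0 Q=18 R=3 X=16
Draw 13: a1=1.005, a2=0.000, a3=0.267, a4=0.000, a0=1.272; τ=−ln(0.4509)/1.272=0.626 → t=3.264; u2·a0=0.3959·1.272=0.504 ≤ a1=1.005 → R1 fires; Y=0 Q=18 R=2 X=17
Draw 14: a1=0.670, a2=0.000, a3=0.178, a4=0.000, a0=0.848; τ=−ln(0.8532)/0.848=0.187 → t=3.451; u2·a0=0.5101·0.848=0.433 ≤ a1=0.670 → R1 fires; Y=0 Q=18 R=1 X=18
Draw 15: a1=0.335, a2=0.000, a3=0.089, a4=0.000, a0=0.424; τ=−ln(0.3655)/0.424=2.374 → t=5.825 > T=4.72: stop.
Read off X at T=4.72: 18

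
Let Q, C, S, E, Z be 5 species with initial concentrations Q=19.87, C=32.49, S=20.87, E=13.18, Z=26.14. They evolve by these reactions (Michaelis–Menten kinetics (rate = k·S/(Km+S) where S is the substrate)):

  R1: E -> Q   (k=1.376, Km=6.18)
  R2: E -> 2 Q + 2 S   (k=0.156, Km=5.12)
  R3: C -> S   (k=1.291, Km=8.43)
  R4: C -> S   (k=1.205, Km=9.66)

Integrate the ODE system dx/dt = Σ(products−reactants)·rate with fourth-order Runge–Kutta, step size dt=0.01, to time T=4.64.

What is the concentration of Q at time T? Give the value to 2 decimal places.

Q at T = 24.90

RK4 with dt=0.01: 464 steps to T=4.64. Trajectory (selected grid times):
t=0.00: Q=19.87 C=32.49 S=20.87 E=13.18 Z=26.14
t=0.52: Q=20.47 C=31.48 S=22.00 E=12.64 Z=26.14
t=1.03: Q=21.05 C=30.49 S=23.10 E=12.11 Z=26.14
t=1.55: Q=21.63 C=29.49 S=24.21 E=11.59 Z=26.14
t=2.06: Q=22.20 C=28.52 S=25.29 E=11.08 Z=26.14
t=2.58: Q=22.76 C=27.54 S=26.38 E=10.57 Z=26.14
t=3.09: Q=23.31 C=26.59 S=27.44 E=10.08 Z=26.14
t=3.61: Q=23.85 C=25.62 S=28.51 E=9.58 Z=26.14
t=4.12: Q=24.38 C=24.68 S=29.55 E=9.11 Z=26.14
t=4.64: Q=24.90 C=23.74 S=30.60 E=8.64 Z=26.14
Read off Q at T=4.64: 24.90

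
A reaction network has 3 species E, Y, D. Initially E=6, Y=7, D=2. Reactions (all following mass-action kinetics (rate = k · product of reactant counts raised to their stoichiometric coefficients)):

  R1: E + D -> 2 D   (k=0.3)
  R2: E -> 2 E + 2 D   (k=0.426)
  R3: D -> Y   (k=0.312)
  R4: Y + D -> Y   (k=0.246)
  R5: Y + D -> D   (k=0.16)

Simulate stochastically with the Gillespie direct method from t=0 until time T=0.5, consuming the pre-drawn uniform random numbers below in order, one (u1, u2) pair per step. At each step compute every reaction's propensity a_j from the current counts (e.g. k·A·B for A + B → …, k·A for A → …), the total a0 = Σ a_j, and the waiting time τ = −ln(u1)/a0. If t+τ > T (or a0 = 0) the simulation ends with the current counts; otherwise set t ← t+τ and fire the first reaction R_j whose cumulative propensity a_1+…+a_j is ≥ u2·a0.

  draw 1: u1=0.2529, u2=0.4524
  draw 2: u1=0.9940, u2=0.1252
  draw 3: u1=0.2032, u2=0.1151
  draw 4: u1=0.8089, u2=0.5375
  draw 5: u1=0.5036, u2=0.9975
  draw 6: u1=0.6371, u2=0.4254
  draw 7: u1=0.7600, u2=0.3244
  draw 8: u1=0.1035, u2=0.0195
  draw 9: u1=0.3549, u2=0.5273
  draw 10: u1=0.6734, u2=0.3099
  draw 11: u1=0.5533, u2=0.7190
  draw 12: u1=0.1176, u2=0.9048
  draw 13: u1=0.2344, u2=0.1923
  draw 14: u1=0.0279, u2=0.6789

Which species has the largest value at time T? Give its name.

t=0.000: E=6 Y=7 D=2
Draw 1: a1=3.600, a2=2.556, a3=0.624, a4=3.444, a5=2.240, a0=12.464; τ=−ln(0.2529)/12.464=0.110 → t=0.110; u2·a0=0.4524·12.464=5.639; a1=3.600 < 5.639 ≤ a1+a2=6.156 → R2 fires; E=7 Y=7 D=4
Draw 2: a1=8.400, a2=2.982, a3=1.248, a4=6.888, a5=4.480, a0=23.998; τ=−ln(0.9940)/23.998=0.000 → t=0.111; u2·a0=0.1252·23.998=3.005 ≤ a1=8.400 → R1 fires; E=6 Y=7 D=5
Draw 3: a1=9.000, a2=2.556, a3=1.560, a4=8.610, a5=5.600, a0=27.326; τ=−ln(0.2032)/27.326=0.058 → t=0.169; u2·a0=0.1151·27.326=3.145 ≤ a1=9.000 → R1 fires; E=5 Y=7 D=6
Draw 4: a1=9.000, a2=2.130, a3=1.872, a4=10.332, a5=6.720, a0=30.054; τ=−ln(0.8089)/30.054=0.007 → t=0.176; u2·a0=0.5375·30.054=16.154; a1+…+a3=13.002 < 16.154 ≤ a1+…+a4=23.334 → R4 fires; E=5 Y=7 D=5
Draw 5: a1=7.500, a2=2.130, a3=1.560, a4=8.610, a5=5.600, a0=25.400; τ=−ln(0.5036)/25.400=0.027 → t=0.203; u2·a0=0.9975·25.400=25.337; a1+…+a4=19.800 < 25.337 ≤ a1+…+a5=25.400 → R5 fires; E=5 Y=6 D=5
Draw 6: a1=7.500, a2=2.130, a3=1.560, a4=7.380, a5=4.800, a0=23.370; τ=−ln(0.6371)/23.370=0.019 → t=0.222; u2·a0=0.4254·23.370=9.942; a1+a2=9.630 < 9.942 ≤ a1+…+a3=11.190 → R3 fires; E=5 Y=7 D=4
Draw 7: a1=6.000, a2=2.130, a3=1.248, a4=6.888, a5=4.480, a0=20.746; τ=−ln(0.7600)/20.746=0.013 → t=0.235; u2·a0=0.3244·20.746=6.730; a1=6.000 < 6.730 ≤ a1+a2=8.130 → R2 fires; E=6 Y=7 D=6
Draw 8: a1=10.800, a2=2.556, a3=1.872, a4=10.332, a5=6.720, a0=32.280; τ=−ln(0.1035)/32.280=0.070 → t=0.306; u2·a0=0.0195·32.280=0.629 ≤ a1=10.800 → R1 fires; E=5 Y=7 D=7
Draw 9: a1=10.500, a2=2.130, a3=2.184, a4=12.054, a5=7.840, a0=34.708; τ=−ln(0.3549)/34.708=0.030 → t=0.336; u2·a0=0.5273·34.708=18.302; a1+…+a3=14.814 < 18.302 ≤ a1+…+a4=26.868 → R4 fires; E=5 Y=7 D=6
Draw 10: a1=9.000, a2=2.130, a3=1.872, a4=10.332, a5=6.720, a0=30.054; τ=−ln(0.6734)/30.054=0.013 → t=0.349; u2·a0=0.3099·30.054=9.314; a1=9.000 < 9.314 ≤ a1+a2=11.130 → R2 fires; E=6 Y=7 D=8
Draw 11: a1=14.400, a2=2.556, a3=2.496, a4=13.776, a5=8.960, a0=42.188; τ=−ln(0.5533)/42.188=0.014 → t=0.363; u2·a0=0.7190·42.188=30.333; a1+…+a3=19.452 < 30.333 ≤ a1+…+a4=33.228 → R4 fires; E=6 Y=7 D=7
Draw 12: a1=12.600, a2=2.556, a3=2.184, a4=12.054, a5=7.840, a0=37.234; τ=−ln(0.1176)/37.234=0.057 → t=0.420; u2·a0=0.9048·37.234=33.689; a1+…+a4=29.394 < 33.689 ≤ a1+…+a5=37.234 → R5 fires; E=6 Y=6 D=7
Draw 13: a1=12.600, a2=2.556, a3=2.184, a4=10.332, a5=6.720, a0=34.392; τ=−ln(0.2344)/34.392=0.042 → t=0.462; u2·a0=0.1923·34.392=6.614 ≤ a1=12.600 → R1 fires; E=5 Y=6 D=8
Draw 14: a1=12.000, a2=2.130, a3=2.496, a4=11.808, a5=7.680, a0=36.114; τ=−ln(0.0279)/36.114=0.099 → t=0.562 > T=0.5: stop.
At T=0.5: E=5 Y=6 D=8; the largest is D.

Dominant species at T: D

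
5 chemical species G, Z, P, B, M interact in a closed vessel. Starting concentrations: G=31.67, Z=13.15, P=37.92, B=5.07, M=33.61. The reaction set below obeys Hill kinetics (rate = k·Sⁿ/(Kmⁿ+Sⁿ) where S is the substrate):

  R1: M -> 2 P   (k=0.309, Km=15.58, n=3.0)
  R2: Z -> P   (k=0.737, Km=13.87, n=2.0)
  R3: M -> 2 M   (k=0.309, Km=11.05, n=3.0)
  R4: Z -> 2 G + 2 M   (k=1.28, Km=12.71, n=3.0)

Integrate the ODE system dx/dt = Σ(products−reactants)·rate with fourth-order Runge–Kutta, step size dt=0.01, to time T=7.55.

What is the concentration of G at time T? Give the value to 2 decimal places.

G at T = 38.21

RK4 with dt=0.01: 755 steps to T=7.55. Trajectory (selected grid times):
t=0.00: G=31.67 Z=13.15 P=37.92 B=5.07 M=33.61
t=0.84: G=32.75 Z=12.33 P=38.68 B=5.07 M=34.70
t=1.68: G=33.72 Z=11.58 P=39.42 B=5.07 M=35.69
t=2.52: G=34.60 Z=10.89 P=40.14 B=5.07 M=36.58
t=3.36: G=35.39 Z=10.27 P=40.85 B=5.07 M=37.38
t=4.19: G=36.08 Z=9.72 P=41.54 B=5.07 M=38.08
t=5.03: G=36.71 Z=9.21 P=42.23 B=5.07 M=38.72
t=5.87: G=37.27 Z=8.74 P=42.90 B=5.07 M=39.29
t=6.71: G=37.77 Z=8.32 P=43.56 B=5.07 M=39.80
t=7.55: G=38.21 Z=7.94 P=44.20 B=5.07 M=40.25
Read off G at T=7.55: 38.21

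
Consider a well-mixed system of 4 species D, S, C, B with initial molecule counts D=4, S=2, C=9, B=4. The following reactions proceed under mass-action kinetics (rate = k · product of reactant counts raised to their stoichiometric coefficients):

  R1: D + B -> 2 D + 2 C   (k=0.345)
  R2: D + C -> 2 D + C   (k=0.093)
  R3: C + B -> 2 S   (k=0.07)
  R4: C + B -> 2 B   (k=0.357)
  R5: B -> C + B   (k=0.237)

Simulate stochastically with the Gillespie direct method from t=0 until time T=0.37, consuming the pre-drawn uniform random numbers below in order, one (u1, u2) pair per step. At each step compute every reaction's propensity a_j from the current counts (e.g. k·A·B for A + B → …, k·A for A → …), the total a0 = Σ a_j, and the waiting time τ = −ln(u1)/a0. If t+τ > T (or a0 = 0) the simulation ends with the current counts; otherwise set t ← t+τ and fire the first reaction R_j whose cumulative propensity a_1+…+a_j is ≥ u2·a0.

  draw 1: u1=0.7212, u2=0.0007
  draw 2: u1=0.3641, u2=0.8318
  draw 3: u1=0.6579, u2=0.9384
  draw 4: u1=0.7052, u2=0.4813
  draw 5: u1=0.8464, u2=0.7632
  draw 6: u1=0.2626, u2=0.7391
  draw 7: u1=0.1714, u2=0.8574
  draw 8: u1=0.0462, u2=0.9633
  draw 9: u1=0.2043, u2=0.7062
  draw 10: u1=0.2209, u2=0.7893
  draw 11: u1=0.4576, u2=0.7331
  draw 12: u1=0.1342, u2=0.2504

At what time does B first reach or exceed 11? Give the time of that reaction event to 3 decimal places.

t=0.000: D=4 S=2 C=9 B=4
Draw 1: a1=5.520, a2=3.348, a3=2.520, a4=12.852, a5=0.948, a0=25.188; τ=−ln(0.7212)/25.188=0.013 → t=0.013; u2·a0=0.0007·25.188=0.018 ≤ a1=5.520 → R1 fires; D=5 S=2 C=11 B=3
Draw 2: a1=5.175, a2=5.115, a3=2.310, a4=11.781, a5=0.711, a0=25.092; τ=−ln(0.3641)/25.092=0.040 → t=0.053; u2·a0=0.8318·25.092=20.872; a1+…+a3=12.600 < 20.872 ≤ a1+…+a4=24.381 → R4 fires; D=5 S=2 C=10 B=4
Draw 3: a1=6.900, a2=4.650, a3=2.800, a4=14.280, a5=0.948, a0=29.578; τ=−ln(0.6579)/29.578=0.014 → t=0.067; u2·a0=0.9384·29.578=27.756; a1+…+a3=14.350 < 27.756 ≤ a1+…+a4=28.630 → R4 fires; D=5 S=2 C=9 B=5
Draw 4: a1=8.625, a2=4.185, a3=3.150, a4=16.065, a5=1.185, a0=33.210; τ=−ln(0.7052)/33.210=0.011 → t=0.078; u2·a0=0.4813·33.210=15.984; a1+…+a3=15.960 < 15.984 ≤ a1+…+a4=32.025 → R4 fires; D=5 S=2 C=8 B=6
Draw 5: a1=10.350, a2=3.720, a3=3.360, a4=17.136, a5=1.422, a0=35.988; τ=−ln(0.8464)/35.988=0.005 → t=0.083; u2·a0=0.7632·35.988=27.466; a1+…+a3=17.430 < 27.466 ≤ a1+…+a4=34.566 → R4 fires; D=5 S=2 C=7 B=7
Draw 6: a1=12.075, a2=3.255, a3=3.430, a4=17.493, a5=1.659, a0=37.912; τ=−ln(0.2626)/37.912=0.035 → t=0.118; u2·a0=0.7391·37.912=28.021; a1+…+a3=18.760 < 28.021 ≤ a1+…+a4=36.253 → R4 fires; D=5 S=2 C=6 B=8
Draw 7: a1=13.800, a2=2.790, a3=3.360, a4=17.136, a5=1.896, a0=38.982; τ=−ln(0.1714)/38.982=0.045 → t=0.163; u2·a0=0.8574·38.982=33.423; a1+…+a3=19.950 < 33.423 ≤ a1+…+a4=37.086 → R4 fires; D=5 S=2 C=5 B=9
Draw 8: a1=15.525, a2=2.325, a3=3.150, a4=16.065, a5=2.133, a0=39.198; τ=−ln(0.0462)/39.198=0.078 → t=0.242; u2·a0=0.9633·39.198=37.759; a1+…+a4=37.065 < 37.759 ≤ a1+…+a5=39.198 → R5 fires; D=5 S=2 C=6 B=9
Draw 9: a1=15.525, a2=2.790, a3=3.780, a4=19.278, a5=2.133, a0=43.506; τ=−ln(0.2043)/43.506=0.037 → t=0.278; u2·a0=0.7062·43.506=30.724; a1+…+a3=22.095 < 30.724 ≤ a1+…+a4=41.373 → R4 fires; D=5 S=2 C=5 B=10
Draw 10: a1=17.250, a2=2.325, a3=3.500, a4=17.850, a5=2.370, a0=43.295; τ=−ln(0.2209)/43.295=0.035 → t=0.313; u2·a0=0.7893·43.295=34.173; a1+…+a3=23.075 < 34.173 ≤ a1+…+a4=40.925 → R4 fires; D=5 S=2 C=4 B=11
Draw 11: a1=18.975, a2=1.860, a3=3.080, a4=15.708, a5=2.607, a0=42.230; τ=−ln(0.4576)/42.230=0.019 → t=0.331; u2·a0=0.7331·42.230=30.959; a1+…+a3=23.915 < 30.959 ≤ a1+…+a4=39.623 → R4 fires; D=5 S=2 C=3 B=12
Draw 12: a1=20.700, a2=1.395, a3=2.520, a4=12.852, a5=2.844, a0=40.311; τ=−ln(0.1342)/40.311=0.050 → t=0.381 > T=0.37: stop.
B first becomes ≥ 11 when it reaches 11 at the event at t=0.313.

Threshold first reached at t = 0.313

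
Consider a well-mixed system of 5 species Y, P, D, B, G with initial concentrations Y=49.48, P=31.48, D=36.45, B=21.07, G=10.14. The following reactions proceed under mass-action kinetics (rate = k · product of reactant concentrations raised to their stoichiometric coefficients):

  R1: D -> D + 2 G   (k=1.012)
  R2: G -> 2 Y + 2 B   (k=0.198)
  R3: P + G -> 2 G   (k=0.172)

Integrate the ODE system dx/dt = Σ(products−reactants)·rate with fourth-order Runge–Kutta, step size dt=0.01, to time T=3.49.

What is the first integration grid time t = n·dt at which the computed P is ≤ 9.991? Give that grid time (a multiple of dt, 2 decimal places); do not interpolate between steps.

RK4 with dt=0.01: 349 steps to T=3.49. Trajectory (selected grid times):
t=0.00: Y=49.48 P=31.48 D=36.45 B=21.07 G=10.14
t=0.23: Y=52.04 P=10.36 D=36.45 B=23.63 G=46.95
t=0.24: Y=52.23 P=9.54 D=36.45 B=23.82 G=48.41
t=0.39: Y=55.65 P=2.16 D=36.45 B=27.24 G=65.15
t=0.78: Y=67.75 P=0.01 D=36.45 B=39.34 G=90.02
t=1.16: Y=82.86 P=0.00 D=36.45 B=54.45 G=110.51
t=1.55: Y=101.45 P=0.00 D=36.45 B=73.04 G=129.99
t=1.94: Y=122.93 P=0.00 D=36.45 B=94.52 G=148.02
t=2.33: Y=147.10 P=0.00 D=36.45 B=118.69 G=164.71
t=2.71: Y=173.03 P=0.00 D=36.45 B=144.62 G=179.77
t=3.10: Y=201.92 P=0.00 D=36.45 B=173.51 G=194.10
t=3.49: Y=232.93 P=0.00 D=36.45 B=204.52 G=207.37
P(0.23)=10.356 > 9.991 but P(0.24)=9.540 ≤ 9.991, so the first grid time is t=0.24.

Threshold first reached at t = 0.24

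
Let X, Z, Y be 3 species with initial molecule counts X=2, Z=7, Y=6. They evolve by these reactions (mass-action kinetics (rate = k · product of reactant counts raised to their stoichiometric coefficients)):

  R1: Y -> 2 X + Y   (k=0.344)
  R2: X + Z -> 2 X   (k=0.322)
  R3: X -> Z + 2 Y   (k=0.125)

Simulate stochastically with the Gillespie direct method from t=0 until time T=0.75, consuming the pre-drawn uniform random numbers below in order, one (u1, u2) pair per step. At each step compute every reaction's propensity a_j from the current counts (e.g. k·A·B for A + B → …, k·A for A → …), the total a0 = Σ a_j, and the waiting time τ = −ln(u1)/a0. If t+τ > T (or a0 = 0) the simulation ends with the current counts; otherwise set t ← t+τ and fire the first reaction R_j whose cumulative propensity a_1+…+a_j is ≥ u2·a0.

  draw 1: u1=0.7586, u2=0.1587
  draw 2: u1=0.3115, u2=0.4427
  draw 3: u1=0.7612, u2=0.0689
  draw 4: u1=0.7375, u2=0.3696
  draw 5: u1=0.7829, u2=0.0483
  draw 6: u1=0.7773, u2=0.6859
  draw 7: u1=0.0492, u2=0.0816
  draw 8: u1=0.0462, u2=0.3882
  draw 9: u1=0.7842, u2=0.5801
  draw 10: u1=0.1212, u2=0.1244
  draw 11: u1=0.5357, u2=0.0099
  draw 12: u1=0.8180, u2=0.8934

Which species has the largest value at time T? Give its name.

Dominant species at T: X

t=0.000: X=2 Z=7 Y=6
Draw 1: a1=2.064, a2=4.508, a3=0.250, a0=6.822; τ=−ln(0.7586)/6.822=0.040 → t=0.040; u2·a0=0.1587·6.822=1.083 ≤ a1=2.064 → R1 fires; X=4 Z=7 Y=6
Draw 2: a1=2.064, a2=9.016, a3=0.500, a0=11.580; τ=−ln(0.3115)/11.580=0.101 → t=0.141; u2·a0=0.4427·11.580=5.126; a1=2.064 < 5.126 ≤ a1+a2=11.080 → R2 fires; X=5 Z=6 Y=6
Draw 3: a1=2.064, a2=9.660, a3=0.625, a0=12.349; τ=−ln(0.7612)/12.349=0.022 → t=0.163; u2·a0=0.0689·12.349=0.851 ≤ a1=2.064 → R1 fires; X=7 Z=6 Y=6
Draw 4: a1=2.064, a2=13.524, a3=0.875, a0=16.463; τ=−ln(0.7375)/16.463=0.018 → t=0.182; u2·a0=0.3696·16.463=6.085; a1=2.064 < 6.085 ≤ a1+a2=15.588 → R2 fires; X=8 Z=5 Y=6
Draw 5: a1=2.064, a2=12.880, a3=1.000, a0=15.944; τ=−ln(0.7829)/15.944=0.015 → t=0.197; u2·a0=0.0483·15.944=0.770 ≤ a1=2.064 → R1 fires; X=10 Z=5 Y=6
Draw 6: a1=2.064, a2=16.100, a3=1.250, a0=19.414; τ=−ln(0.7773)/19.414=0.013 → t=0.210; u2·a0=0.6859·19.414=13.316; a1=2.064 < 13.316 ≤ a1+a2=18.164 → R2 fires; X=11 Z=4 Y=6
Draw 7: a1=2.064, a2=14.168, a3=1.375, a0=17.607; τ=−ln(0.0492)/17.607=0.171 → t=0.381; u2·a0=0.0816·17.607=1.437 ≤ a1=2.064 → R1 fires; X=13 Z=4 Y=6
Draw 8: a1=2.064, a2=16.744, a3=1.625, a0=20.433; τ=−ln(0.0462)/20.433=0.150 → t=0.532; u2·a0=0.3882·20.433=7.932; a1=2.064 < 7.932 ≤ a1+a2=18.808 → R2 fires; X=14 Z=3 Y=6
Draw 9: a1=2.064, a2=13.524, a3=1.750, a0=17.338; τ=−ln(0.7842)/17.338=0.014 → t=0.546; u2·a0=0.5801·17.338=10.058; a1=2.064 < 10.058 ≤ a1+a2=15.588 → R2 fires; X=15 Z=2 Y=6
Draw 10: a1=2.064, a2=9.660, a3=1.875, a0=13.599; τ=−ln(0.1212)/13.599=0.155 → t=0.701; u2·a0=0.1244·13.599=1.692 ≤ a1=2.064 → R1 fires; X=17 Z=2 Y=6
Draw 11: a1=2.064, a2=10.948, a3=2.125, a0=15.137; τ=−ln(0.5357)/15.137=0.041 → t=0.742; u2·a0=0.0099·15.137=0.150 ≤ a1=2.064 → R1 fires; X=19 Z=2 Y=6
Draw 12: a1=2.064, a2=12.236, a3=2.375, a0=16.675; τ=−ln(0.8180)/16.675=0.012 → t=0.754 > T=0.75: stop.
At T=0.75: X=19 Z=2 Y=6; the largest is X.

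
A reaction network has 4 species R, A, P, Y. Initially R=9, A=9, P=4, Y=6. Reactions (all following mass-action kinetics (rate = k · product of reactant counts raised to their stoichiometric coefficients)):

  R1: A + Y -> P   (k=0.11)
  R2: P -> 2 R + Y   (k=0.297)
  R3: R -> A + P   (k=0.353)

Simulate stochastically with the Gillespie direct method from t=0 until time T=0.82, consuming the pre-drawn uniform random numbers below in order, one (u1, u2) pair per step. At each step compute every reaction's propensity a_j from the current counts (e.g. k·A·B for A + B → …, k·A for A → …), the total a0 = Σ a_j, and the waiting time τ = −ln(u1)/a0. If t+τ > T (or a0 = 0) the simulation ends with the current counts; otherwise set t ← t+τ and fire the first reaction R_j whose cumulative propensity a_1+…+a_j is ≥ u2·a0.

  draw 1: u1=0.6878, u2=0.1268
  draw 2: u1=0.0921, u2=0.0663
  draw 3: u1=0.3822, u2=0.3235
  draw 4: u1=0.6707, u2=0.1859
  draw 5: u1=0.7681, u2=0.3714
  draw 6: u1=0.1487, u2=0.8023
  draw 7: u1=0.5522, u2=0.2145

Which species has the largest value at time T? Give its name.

t=0.000: R=9 A=9 P=4 Y=6
Draw 1: a1=5.940, a2=1.188, a3=3.177, a0=10.305; τ=−ln(0.6878)/10.305=0.036 → t=0.036; u2·a0=0.1268·10.305=1.307 ≤ a1=5.940 → R1 fires; R=9 A=8 P=5 Y=5
Draw 2: a1=4.400, a2=1.485, a3=3.177, a0=9.062; τ=−ln(0.0921)/9.062=0.263 → t=0.299; u2·a0=0.0663·9.062=0.601 ≤ a1=4.400 → R1 fires; R=9 A=7 P=6 Y=4
Draw 3: a1=3.080, a2=1.782, a3=3.177, a0=8.039; τ=−ln(0.3822)/8.039=0.120 → t=0.419; u2·a0=0.3235·8.039=2.601 ≤ a1=3.080 → R1 fires; R=9 A=6 P=7 Y=3
Draw 4: a1=1.980, a2=2.079, a3=3.177, a0=7.236; τ=−ln(0.6707)/7.236=0.055 → t=0.474; u2·a0=0.1859·7.236=1.345 ≤ a1=1.980 → R1 fires; R=9 A=5 P=8 Y=2
Draw 5: a1=1.100, a2=2.376, a3=3.177, a0=6.653; τ=−ln(0.7681)/6.653=0.040 → t=0.514; u2·a0=0.3714·6.653=2.471; a1=1.100 < 2.471 ≤ a1+a2=3.476 → R2 fires; R=11 A=5 P=7 Y=3
Draw 6: a1=1.650, a2=2.079, a3=3.883, a0=7.612; τ=−ln(0.1487)/7.612=0.250 → t=0.764; u2·a0=0.8023·7.612=6.107; a1+a2=3.729 < 6.107 ≤ a1+…+a3=7.612 → R3 fires; R=10 A=6 P=8 Y=3
Draw 7: a1=1.980, a2=2.376, a3=3.530, a0=7.886; τ=−ln(0.5522)/7.886=0.075 → t=0.840 > T=0.82: stop.
At T=0.82: R=10 A=6 P=8 Y=3; the largest is R.

Dominant species at T: R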